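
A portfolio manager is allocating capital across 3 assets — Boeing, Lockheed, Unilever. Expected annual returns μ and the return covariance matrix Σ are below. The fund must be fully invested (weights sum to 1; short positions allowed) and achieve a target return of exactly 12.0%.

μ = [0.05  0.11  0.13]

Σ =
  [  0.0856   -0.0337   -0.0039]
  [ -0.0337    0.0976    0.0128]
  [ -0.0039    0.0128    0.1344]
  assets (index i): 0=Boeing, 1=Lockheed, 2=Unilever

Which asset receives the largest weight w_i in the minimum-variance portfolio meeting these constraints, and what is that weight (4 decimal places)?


u=Σ⁻¹μ = [1.1834  1.4221  0.8662]
v=Σ⁻¹𝟙 = [18.1429  15.6612  6.4754]
a=μᵀu=0.328202  b=𝟙ᵀu=3.471681  c=𝟙ᵀv=40.279539  D=ac−b²=1.167261
λ₁=(c·0.120−b)/D = (40.279539·0.120−3.471681)/1.167261 = 1.166717
λ₂=(a−b·0.120)/D = (0.328202−3.471681·0.120)/1.167261 = -0.075732
w* = 1.166717·u + -0.075732·v:
  w_0 = 1.166717·1.1834 + -0.075732·18.1429 = 0.0067  (Boeing)
  w_1 = 1.166717·1.4221 + -0.075732·15.6612 = 0.4731  (Lockheed)
  w_2 = 1.166717·0.8662 + -0.075732·6.4754 = 0.5202  (Unilever)
Σw_i=1.0000  μᵀw=0.1200
σ²=wᵀΣw=λ₁·μ_p+λ₂ = 1.166717·0.120 + -0.075732 = 0.064274 ≈ 0.0643

Unilever (0.5202)


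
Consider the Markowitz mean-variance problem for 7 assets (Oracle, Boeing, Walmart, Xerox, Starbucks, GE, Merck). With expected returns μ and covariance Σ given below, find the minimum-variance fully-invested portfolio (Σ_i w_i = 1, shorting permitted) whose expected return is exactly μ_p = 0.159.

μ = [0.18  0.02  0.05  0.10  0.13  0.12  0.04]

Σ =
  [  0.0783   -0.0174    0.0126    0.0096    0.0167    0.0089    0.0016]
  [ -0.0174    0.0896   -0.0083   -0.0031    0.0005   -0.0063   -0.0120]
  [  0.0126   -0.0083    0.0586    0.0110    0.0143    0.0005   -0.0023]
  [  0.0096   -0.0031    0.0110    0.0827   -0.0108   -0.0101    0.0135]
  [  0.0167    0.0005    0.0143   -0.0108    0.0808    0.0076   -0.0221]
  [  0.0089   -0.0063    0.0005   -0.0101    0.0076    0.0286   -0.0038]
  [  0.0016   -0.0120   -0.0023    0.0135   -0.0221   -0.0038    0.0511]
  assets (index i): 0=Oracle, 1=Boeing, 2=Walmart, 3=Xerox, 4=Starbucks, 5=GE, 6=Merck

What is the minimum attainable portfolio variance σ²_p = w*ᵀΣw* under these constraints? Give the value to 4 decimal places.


u=Σ⁻¹μ = [1.4966  1.0755  0.0508  1.5389  1.5099  4.3153  1.5581]
v=Σ⁻¹𝟙 = [5.0153  20.9310  13.8124  12.4812  15.0095  42.3505  31.2928]
a=μᵀu=1.223780  b=𝟙ᵀu=11.545109  c=𝟙ᵀv=140.892553  D=ac−b²=39.131928
λ₁=(c·0.159−b)/D = (140.892553·0.159−11.545109)/39.131928 = 0.277441
λ₂=(a−b·0.159)/D = (1.223780−11.545109·0.159)/39.131928 = -0.015637
w* = 0.277441·u + -0.015637·v:
  w_0 = 0.277441·1.4966 + -0.015637·5.0153 = 0.3368  (Oracle)
  w_1 = 0.277441·1.0755 + -0.015637·20.9310 = -0.0289  (Boeing)
  w_2 = 0.277441·0.0508 + -0.015637·13.8124 = -0.2019  (Walmart)
  w_3 = 0.277441·1.5389 + -0.015637·12.4812 = 0.2318  (Xerox)
  w_4 = 0.277441·1.5099 + -0.015637·15.0095 = 0.1842  (Starbucks)
  w_5 = 0.277441·4.3153 + -0.015637·42.3505 = 0.5350  (GE)
  w_6 = 0.277441·1.5581 + -0.015637·31.2928 = -0.0570  (Merck)
Σw_i=1.0000  μᵀw=0.1590
σ²=wᵀΣw=λ₁·μ_p+λ₂ = 0.277441·0.159 + -0.015637 = 0.028476 ≈ 0.0285

0.0285


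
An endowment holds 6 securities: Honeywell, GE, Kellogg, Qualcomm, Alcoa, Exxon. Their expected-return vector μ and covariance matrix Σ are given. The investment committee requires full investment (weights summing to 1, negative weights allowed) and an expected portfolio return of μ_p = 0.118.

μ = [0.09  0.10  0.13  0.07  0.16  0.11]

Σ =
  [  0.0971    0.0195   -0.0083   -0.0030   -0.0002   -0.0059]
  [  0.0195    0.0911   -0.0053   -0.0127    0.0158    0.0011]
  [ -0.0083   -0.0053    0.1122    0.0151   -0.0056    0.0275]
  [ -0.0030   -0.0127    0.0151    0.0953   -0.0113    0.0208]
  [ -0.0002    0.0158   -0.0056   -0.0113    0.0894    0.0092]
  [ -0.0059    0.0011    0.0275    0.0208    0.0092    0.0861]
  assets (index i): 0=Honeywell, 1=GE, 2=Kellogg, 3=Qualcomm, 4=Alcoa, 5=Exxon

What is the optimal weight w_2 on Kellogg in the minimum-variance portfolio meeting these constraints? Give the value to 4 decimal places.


0.1811

x=Σ⁻¹μ = [0.9333  0.7559  1.0993  0.7668  1.7615  0.6073]
y=Σ⁻¹𝟙 = [9.8966  8.8477  7.6970  10.7521  10.8718  5.9620]
a=μᵀx=0.704807  b=𝟙ᵀx=5.924029  c=𝟙ᵀy=54.027202  D=ac−b²=2.984612
λ₁=(c·0.118−b)/D = (54.027202·0.118−5.924029)/2.984612 = 0.151169
λ₂=(a−b·0.118)/D = (0.704807−5.924029·0.118)/2.984612 = 0.001934
w* = 0.151169·x + 0.001934·y:
  w_0 = 0.151169·0.9333 + 0.001934·9.8966 = 0.1602  (Honeywell)
  w_1 = 0.151169·0.7559 + 0.001934·8.8477 = 0.1314  (GE)
  w_2 = 0.151169·1.0993 + 0.001934·7.6970 = 0.1811  (Kellogg)
  w_3 = 0.151169·0.7668 + 0.001934·10.7521 = 0.1367  (Qualcomm)
  w_4 = 0.151169·1.7615 + 0.001934·10.8718 = 0.2873  (Alcoa)
  w_5 = 0.151169·0.6073 + 0.001934·5.9620 = 0.1033  (Exxon)
Σw_i=1.0000  μᵀw=0.1180
σ²=wᵀΣw=λ₁·μ_p+λ₂ = 0.151169·0.118 + 0.001934 = 0.019772 ≈ 0.0198


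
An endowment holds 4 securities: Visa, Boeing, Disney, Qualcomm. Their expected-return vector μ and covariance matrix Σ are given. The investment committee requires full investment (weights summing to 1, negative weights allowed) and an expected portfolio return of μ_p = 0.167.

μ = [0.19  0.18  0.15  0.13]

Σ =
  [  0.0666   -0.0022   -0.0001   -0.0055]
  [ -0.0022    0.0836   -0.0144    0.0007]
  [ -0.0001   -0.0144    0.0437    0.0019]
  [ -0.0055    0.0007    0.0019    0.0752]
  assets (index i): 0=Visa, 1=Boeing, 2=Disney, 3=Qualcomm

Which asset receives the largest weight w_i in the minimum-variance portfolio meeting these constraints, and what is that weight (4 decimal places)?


Disney (0.3380)

g=Σ⁻¹μ = [3.1076  2.9669  4.3382  1.8188]
h=Σ⁻¹𝟙 = [16.7499  17.1050  27.9643  13.6572]
a=μᵀg=2.011650  b=𝟙ᵀg=12.231439  c=𝟙ᵀh=75.476257  D=ac−b²=2.223732
λ₁=(c·0.167−b)/D = (75.476257·0.167−12.231439)/2.223732 = 0.167779
λ₂=(a−b·0.167)/D = (2.011650−12.231439·0.167)/2.223732 = -0.013941
w* = 0.167779·g + -0.013941·h:
  w_0 = 0.167779·3.1076 + -0.013941·16.7499 = 0.2879  (Visa)
  w_1 = 0.167779·2.9669 + -0.013941·17.1050 = 0.2593  (Boeing)
  w_2 = 0.167779·4.3382 + -0.013941·27.9643 = 0.3380  (Disney)
  w_3 = 0.167779·1.8188 + -0.013941·13.6572 = 0.1148  (Qualcomm)
Σw_i=1.0000  μᵀw=0.1670
σ²=wᵀΣw=λ₁·μ_p+λ₂ = 0.167779·0.167 + -0.013941 = 0.014079 ≈ 0.0141


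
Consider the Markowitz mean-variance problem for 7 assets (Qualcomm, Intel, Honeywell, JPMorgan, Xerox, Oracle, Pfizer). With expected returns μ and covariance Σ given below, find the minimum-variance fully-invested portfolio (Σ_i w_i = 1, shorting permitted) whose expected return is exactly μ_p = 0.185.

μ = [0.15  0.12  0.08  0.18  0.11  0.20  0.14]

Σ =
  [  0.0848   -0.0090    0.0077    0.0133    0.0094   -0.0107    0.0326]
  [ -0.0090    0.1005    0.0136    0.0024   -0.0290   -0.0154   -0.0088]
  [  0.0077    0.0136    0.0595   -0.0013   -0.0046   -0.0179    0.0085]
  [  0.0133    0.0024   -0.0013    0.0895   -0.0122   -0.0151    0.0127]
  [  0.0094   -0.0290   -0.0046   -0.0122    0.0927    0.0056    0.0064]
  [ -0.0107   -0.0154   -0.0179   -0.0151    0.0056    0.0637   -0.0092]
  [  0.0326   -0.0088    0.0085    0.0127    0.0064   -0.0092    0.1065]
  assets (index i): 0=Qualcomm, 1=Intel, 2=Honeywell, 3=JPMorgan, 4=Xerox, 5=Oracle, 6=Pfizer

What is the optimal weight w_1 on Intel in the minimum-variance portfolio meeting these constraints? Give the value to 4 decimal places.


u=Σ⁻¹μ = [1.4928  2.3748  2.2582  2.7698  1.8787  5.2178  0.8811]
v=Σ⁻¹𝟙 = [8.8429  17.3634  21.6907  16.2481  16.2544  30.7851  6.1314]
a=μᵀu=2.561714  b=𝟙ᵀu=16.873346  c=𝟙ᵀv=117.315930  D=ac−b²=15.820027
λ₁=(c·0.185−b)/D = (117.315930·0.185−16.873346)/15.820027 = 0.305316
λ₂=(a−b·0.185)/D = (2.561714−16.873346·0.185)/15.820027 = -0.035389
w* = 0.305316·u + -0.035389·v:
  w_0 = 0.305316·1.4928 + -0.035389·8.8429 = 0.1428  (Qualcomm)
  w_1 = 0.305316·2.3748 + -0.035389·17.3634 = 0.1106  (Intel)
  w_2 = 0.305316·2.2582 + -0.035389·21.6907 = -0.0782  (Honeywell)
  w_3 = 0.305316·2.7698 + -0.035389·16.2481 = 0.2707  (JPMorgan)
  w_4 = 0.305316·1.8787 + -0.035389·16.2544 = -0.0016  (Xerox)
  w_5 = 0.305316·5.2178 + -0.035389·30.7851 = 0.5036  (Oracle)
  w_6 = 0.305316·0.8811 + -0.035389·6.1314 = 0.0520  (Pfizer)
Σw_i=1.0000  μᵀw=0.1850
σ²=wᵀΣw=λ₁·μ_p+λ₂ = 0.305316·0.185 + -0.035389 = 0.021094 ≈ 0.0211

0.1106


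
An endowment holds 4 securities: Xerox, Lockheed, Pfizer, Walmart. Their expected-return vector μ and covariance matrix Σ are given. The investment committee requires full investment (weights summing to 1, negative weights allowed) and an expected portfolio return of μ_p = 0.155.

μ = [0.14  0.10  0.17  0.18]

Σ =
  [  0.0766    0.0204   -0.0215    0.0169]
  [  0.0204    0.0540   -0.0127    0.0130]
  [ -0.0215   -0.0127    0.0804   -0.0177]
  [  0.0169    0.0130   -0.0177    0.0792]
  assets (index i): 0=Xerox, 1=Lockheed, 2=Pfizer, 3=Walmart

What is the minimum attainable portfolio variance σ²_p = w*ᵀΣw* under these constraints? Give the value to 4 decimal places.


x=Σ⁻¹μ = [1.8806  1.3537  3.3595  2.4000]
y=Σ⁻¹𝟙 = [11.9751  15.9795  20.8287  12.1030]
a=μᵀx=1.401781  b=𝟙ᵀx=8.993881  c=𝟙ᵀy=60.886300  D=ac−b²=4.459385
λ₁=(c·0.155−b)/D = (60.886300·0.155−8.993881)/4.459385 = 0.099452
λ₂=(a−b·0.155)/D = (1.401781−8.993881·0.155)/4.459385 = 0.001733
w* = 0.099452·x + 0.001733·y:
  w_0 = 0.099452·1.8806 + 0.001733·11.9751 = 0.2078  (Xerox)
  w_1 = 0.099452·1.3537 + 0.001733·15.9795 = 0.1623  (Lockheed)
  w_2 = 0.099452·3.3595 + 0.001733·20.8287 = 0.3702  (Pfizer)
  w_3 = 0.099452·2.4000 + 0.001733·12.1030 = 0.2597  (Walmart)
Σw_i=1.0000  μᵀw=0.1550
σ²=wᵀΣw=λ₁·μ_p+λ₂ = 0.099452·0.155 + 0.001733 = 0.017148 ≈ 0.0171

0.0171


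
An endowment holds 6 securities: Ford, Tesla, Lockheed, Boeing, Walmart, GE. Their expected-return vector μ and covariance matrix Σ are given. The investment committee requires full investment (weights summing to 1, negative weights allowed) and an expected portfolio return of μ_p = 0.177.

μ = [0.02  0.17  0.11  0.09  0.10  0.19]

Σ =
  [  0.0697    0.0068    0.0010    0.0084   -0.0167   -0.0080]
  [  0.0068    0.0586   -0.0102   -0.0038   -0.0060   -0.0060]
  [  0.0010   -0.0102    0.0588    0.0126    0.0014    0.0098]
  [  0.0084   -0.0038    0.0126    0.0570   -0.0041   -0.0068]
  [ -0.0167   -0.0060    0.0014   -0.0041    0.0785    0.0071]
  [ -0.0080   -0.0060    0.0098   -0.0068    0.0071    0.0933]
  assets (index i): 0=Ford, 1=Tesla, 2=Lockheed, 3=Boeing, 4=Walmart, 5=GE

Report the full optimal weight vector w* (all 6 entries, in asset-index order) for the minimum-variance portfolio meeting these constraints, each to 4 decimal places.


-0.1826  0.4967  0.1654  0.1486  0.0669  0.3051

g=Σ⁻¹μ = [0.2940  3.6524  1.7326  1.7569  1.4838  2.1297]
h=Σ⁻¹𝟙 = [15.5447  21.8346  14.7075  16.1013  17.2286  11.7728]
a=μᵀg=1.528515  b=𝟙ᵀg=11.049384  c=𝟙ᵀh=97.189322  D=ac−b²=26.466476
λ₁=(c·0.177−b)/D = (97.189322·0.177−11.049384)/26.466476 = 0.232488
λ₂=(a−b·0.177)/D = (1.528515−11.049384·0.177)/26.466476 = -0.016142
w* = 0.232488·g + -0.016142·h:
  w_0 = 0.232488·0.2940 + -0.016142·15.5447 = -0.1826  (Ford)
  w_1 = 0.232488·3.6524 + -0.016142·21.8346 = 0.4967  (Tesla)
  w_2 = 0.232488·1.7326 + -0.016142·14.7075 = 0.1654  (Lockheed)
  w_3 = 0.232488·1.7569 + -0.016142·16.1013 = 0.1486  (Boeing)
  w_4 = 0.232488·1.4838 + -0.016142·17.2286 = 0.0669  (Walmart)
  w_5 = 0.232488·2.1297 + -0.016142·11.7728 = 0.3051  (GE)
Σw_i=1.0000  μᵀw=0.1770
σ²=wᵀΣw=λ₁·μ_p+λ₂ = 0.232488·0.177 + -0.016142 = 0.025008 ≈ 0.0250


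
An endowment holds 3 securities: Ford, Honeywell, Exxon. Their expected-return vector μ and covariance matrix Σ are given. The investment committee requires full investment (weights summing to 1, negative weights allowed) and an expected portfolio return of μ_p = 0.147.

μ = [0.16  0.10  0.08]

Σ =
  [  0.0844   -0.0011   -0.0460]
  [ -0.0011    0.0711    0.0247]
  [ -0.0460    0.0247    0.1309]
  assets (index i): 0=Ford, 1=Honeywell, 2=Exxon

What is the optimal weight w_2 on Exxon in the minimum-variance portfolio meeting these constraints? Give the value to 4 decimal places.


0.1643

u=Σ⁻¹μ = [2.6484  0.9758  1.3577]
v=Σ⁻¹𝟙 = [18.6856  10.0794  12.3039]
a=μᵀu=0.629947  b=𝟙ᵀu=4.981950  c=𝟙ᵀv=41.068914  D=ac−b²=1.051421
λ₁=(c·0.147−b)/D = (41.068914·0.147−4.981950)/1.051421 = 1.003575
λ₂=(a−b·0.147)/D = (0.629947−4.981950·0.147)/1.051421 = -0.097391
w* = 1.003575·u + -0.097391·v:
  w_0 = 1.003575·2.6484 + -0.097391·18.6856 = 0.8381  (Ford)
  w_1 = 1.003575·0.9758 + -0.097391·10.0794 = -0.0024  (Honeywell)
  w_2 = 1.003575·1.3577 + -0.097391·12.3039 = 0.1643  (Exxon)
Σw_i=1.0000  μᵀw=0.1470
σ²=wᵀΣw=λ₁·μ_p+λ₂ = 1.003575·0.147 + -0.097391 = 0.050134 ≈ 0.0501


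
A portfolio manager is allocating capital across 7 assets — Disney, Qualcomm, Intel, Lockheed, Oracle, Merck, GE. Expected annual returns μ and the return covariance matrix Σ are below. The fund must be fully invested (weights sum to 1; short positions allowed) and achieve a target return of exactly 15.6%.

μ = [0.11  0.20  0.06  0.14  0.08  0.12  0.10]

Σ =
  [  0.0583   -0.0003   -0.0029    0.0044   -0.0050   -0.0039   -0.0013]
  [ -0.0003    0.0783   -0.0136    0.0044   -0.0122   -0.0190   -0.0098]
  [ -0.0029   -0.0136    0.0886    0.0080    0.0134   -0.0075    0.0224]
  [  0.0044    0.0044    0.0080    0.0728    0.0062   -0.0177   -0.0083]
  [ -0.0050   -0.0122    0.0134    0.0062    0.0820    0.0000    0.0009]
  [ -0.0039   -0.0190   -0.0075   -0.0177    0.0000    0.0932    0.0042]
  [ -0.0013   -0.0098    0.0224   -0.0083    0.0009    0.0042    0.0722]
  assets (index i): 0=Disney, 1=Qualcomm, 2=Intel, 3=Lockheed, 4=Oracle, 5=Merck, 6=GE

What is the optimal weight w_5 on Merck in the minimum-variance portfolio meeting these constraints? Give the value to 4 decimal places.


p=Σ⁻¹μ = [2.0937  3.5923  0.6510  2.2058  1.3448  2.4977  1.7999]
q=Σ⁻¹𝟙 = [19.3886  22.3092  9.7928  15.2867  13.7795  19.1194  14.6628]
a=μᵀp=1.883945  b=𝟙ᵀp=14.185250  c=𝟙ᵀq=114.338920  D=ac−b²=14.186926
λ₁=(c·0.156−b)/D = (114.338920·0.156−14.185250)/14.186926 = 0.257393
λ₂=(a−b·0.156)/D = (1.883945−14.185250·0.156)/14.186926 = -0.023187
w* = 0.257393·p + -0.023187·q:
  w_0 = 0.257393·2.0937 + -0.023187·19.3886 = 0.0893  (Disney)
  w_1 = 0.257393·3.5923 + -0.023187·22.3092 = 0.4073  (Qualcomm)
  w_2 = 0.257393·0.6510 + -0.023187·9.7928 = -0.0595  (Intel)
  w_3 = 0.257393·2.2058 + -0.023187·15.2867 = 0.2133  (Lockheed)
  w_4 = 0.257393·1.3448 + -0.023187·13.7795 = 0.0266  (Oracle)
  w_5 = 0.257393·2.4977 + -0.023187·19.1194 = 0.1996  (Merck)
  w_6 = 0.257393·1.7999 + -0.023187·14.6628 = 0.1233  (GE)
Σw_i=1.0000  μᵀw=0.1560
σ²=wᵀΣw=λ₁·μ_p+λ₂ = 0.257393·0.156 + -0.023187 = 0.016966 ≈ 0.0170

0.1996


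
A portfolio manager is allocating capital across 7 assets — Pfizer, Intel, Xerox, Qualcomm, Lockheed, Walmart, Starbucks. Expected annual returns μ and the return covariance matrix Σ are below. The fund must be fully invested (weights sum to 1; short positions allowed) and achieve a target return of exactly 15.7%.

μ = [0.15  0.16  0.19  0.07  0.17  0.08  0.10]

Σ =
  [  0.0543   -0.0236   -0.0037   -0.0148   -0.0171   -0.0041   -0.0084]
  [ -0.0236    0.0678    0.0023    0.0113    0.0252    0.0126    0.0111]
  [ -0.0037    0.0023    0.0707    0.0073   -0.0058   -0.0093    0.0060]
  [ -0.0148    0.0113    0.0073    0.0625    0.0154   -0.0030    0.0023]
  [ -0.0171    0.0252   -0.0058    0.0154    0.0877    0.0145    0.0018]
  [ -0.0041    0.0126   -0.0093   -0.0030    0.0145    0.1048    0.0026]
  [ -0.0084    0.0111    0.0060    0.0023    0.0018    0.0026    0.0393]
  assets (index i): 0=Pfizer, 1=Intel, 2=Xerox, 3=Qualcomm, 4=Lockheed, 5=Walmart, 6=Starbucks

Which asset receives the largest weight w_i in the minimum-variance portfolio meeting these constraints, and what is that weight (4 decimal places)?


Pfizer (0.3375)

p=Σ⁻¹μ = [5.4834  2.7400  2.8308  1.0216  2.0841  0.5831  2.3167]
q=Σ⁻¹𝟙 = [38.6047  15.1191  13.7221  17.7443  10.3882  8.8970  25.2285]
a=μᵀp=2.502888  b=𝟙ᵀp=17.059674  c=𝟙ᵀq=129.703959  D=ac−b²=33.601975
λ₁=(c·0.157−b)/D = (129.703959·0.157−17.059674)/33.601975 = 0.098323
λ₂=(a−b·0.157)/D = (2.502888−17.059674·0.157)/33.601975 = -0.005222
w* = 0.098323·p + -0.005222·q:
  w_0 = 0.098323·5.4834 + -0.005222·38.6047 = 0.3375  (Pfizer)
  w_1 = 0.098323·2.7400 + -0.005222·15.1191 = 0.1904  (Intel)
  w_2 = 0.098323·2.8308 + -0.005222·13.7221 = 0.2067  (Xerox)
  w_3 = 0.098323·1.0216 + -0.005222·17.7443 = 0.0078  (Qualcomm)
  w_4 = 0.098323·2.0841 + -0.005222·10.3882 = 0.1507  (Lockheed)
  w_5 = 0.098323·0.5831 + -0.005222·8.8970 = 0.0109  (Walmart)
  w_6 = 0.098323·2.3167 + -0.005222·25.2285 = 0.0960  (Starbucks)
Σw_i=1.0000  μᵀw=0.1570
σ²=wᵀΣw=λ₁·μ_p+λ₂ = 0.098323·0.157 + -0.005222 = 0.010214 ≈ 0.0102


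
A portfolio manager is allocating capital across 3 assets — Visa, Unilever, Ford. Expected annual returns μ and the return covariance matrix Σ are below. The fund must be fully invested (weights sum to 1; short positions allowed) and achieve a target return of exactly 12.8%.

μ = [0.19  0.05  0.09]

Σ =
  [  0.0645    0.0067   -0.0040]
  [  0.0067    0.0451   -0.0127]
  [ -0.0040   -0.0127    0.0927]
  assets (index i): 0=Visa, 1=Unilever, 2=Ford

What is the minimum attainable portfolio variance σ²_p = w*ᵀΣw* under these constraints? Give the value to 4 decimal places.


p=Σ⁻¹μ = [2.9161  1.0238  1.2370]
q=Σ⁻¹𝟙 = [13.8970  24.2506  14.7095]
a=μᵀp=0.716574  b=𝟙ᵀp=5.176821  c=𝟙ᵀq=52.857102  D=ac−b²=11.076544
λ₁=(c·0.128−b)/D = (52.857102·0.128−5.176821)/11.076544 = 0.143446
λ₂=(a−b·0.128)/D = (0.716574−5.176821·0.128)/11.076544 = 0.004870
w* = 0.143446·p + 0.004870·q:
  w_0 = 0.143446·2.9161 + 0.004870·13.8970 = 0.4860  (Visa)
  w_1 = 0.143446·1.0238 + 0.004870·24.2506 = 0.2650  (Unilever)
  w_2 = 0.143446·1.2370 + 0.004870·14.7095 = 0.2491  (Ford)
Σw_i=1.0000  μᵀw=0.1280
σ²=wᵀΣw=λ₁·μ_p+λ₂ = 0.143446·0.128 + 0.004870 = 0.023231 ≈ 0.0232

0.0232


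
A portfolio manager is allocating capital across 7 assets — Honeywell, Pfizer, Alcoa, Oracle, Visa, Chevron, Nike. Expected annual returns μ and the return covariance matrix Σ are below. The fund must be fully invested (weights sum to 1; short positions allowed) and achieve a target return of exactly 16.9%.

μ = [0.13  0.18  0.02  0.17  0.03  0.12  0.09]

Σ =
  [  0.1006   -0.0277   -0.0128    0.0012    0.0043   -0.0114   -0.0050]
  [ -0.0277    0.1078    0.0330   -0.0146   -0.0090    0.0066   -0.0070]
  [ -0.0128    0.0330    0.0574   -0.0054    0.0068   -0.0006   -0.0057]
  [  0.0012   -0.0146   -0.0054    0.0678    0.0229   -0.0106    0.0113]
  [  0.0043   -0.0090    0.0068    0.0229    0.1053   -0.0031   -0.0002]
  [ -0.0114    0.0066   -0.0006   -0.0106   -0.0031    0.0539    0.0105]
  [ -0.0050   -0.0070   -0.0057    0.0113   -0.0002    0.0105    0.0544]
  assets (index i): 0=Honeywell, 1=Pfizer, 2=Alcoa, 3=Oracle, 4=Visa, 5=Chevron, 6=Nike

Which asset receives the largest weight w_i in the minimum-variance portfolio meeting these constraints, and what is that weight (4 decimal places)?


p=Σ⁻¹μ = [2.3394  2.6540  -0.1878  3.3904  -0.2228  2.8663  0.9330]
q=Σ⁻¹𝟙 = [18.0314  10.8724  17.9331  17.1869  5.4681  21.9020  15.5403]
a=μᵀp=1.775698  b=𝟙ᵀp=11.772474  c=𝟙ᵀq=106.934300  D=ac−b²=51.291884
λ₁=(c·0.169−b)/D = (106.934300·0.169−11.772474)/51.291884 = 0.122815
λ₂=(a−b·0.169)/D = (1.775698−11.772474·0.169)/51.291884 = -0.004169
w* = 0.122815·p + -0.004169·q:
  w_0 = 0.122815·2.3394 + -0.004169·18.0314 = 0.2121  (Honeywell)
  w_1 = 0.122815·2.6540 + -0.004169·10.8724 = 0.2806  (Pfizer)
  w_2 = 0.122815·-0.1878 + -0.004169·17.9331 = -0.0978  (Alcoa)
  w_3 = 0.122815·3.3904 + -0.004169·17.1869 = 0.3447  (Oracle)
  w_4 = 0.122815·-0.2228 + -0.004169·5.4681 = -0.0502  (Visa)
  w_5 = 0.122815·2.8663 + -0.004169·21.9020 = 0.2607  (Chevron)
  w_6 = 0.122815·0.9330 + -0.004169·15.5403 = 0.0498  (Nike)
Σw_i=1.0000  μᵀw=0.1690
σ²=wᵀΣw=λ₁·μ_p+λ₂ = 0.122815·0.169 + -0.004169 = 0.016586 ≈ 0.0166

Oracle (0.3447)


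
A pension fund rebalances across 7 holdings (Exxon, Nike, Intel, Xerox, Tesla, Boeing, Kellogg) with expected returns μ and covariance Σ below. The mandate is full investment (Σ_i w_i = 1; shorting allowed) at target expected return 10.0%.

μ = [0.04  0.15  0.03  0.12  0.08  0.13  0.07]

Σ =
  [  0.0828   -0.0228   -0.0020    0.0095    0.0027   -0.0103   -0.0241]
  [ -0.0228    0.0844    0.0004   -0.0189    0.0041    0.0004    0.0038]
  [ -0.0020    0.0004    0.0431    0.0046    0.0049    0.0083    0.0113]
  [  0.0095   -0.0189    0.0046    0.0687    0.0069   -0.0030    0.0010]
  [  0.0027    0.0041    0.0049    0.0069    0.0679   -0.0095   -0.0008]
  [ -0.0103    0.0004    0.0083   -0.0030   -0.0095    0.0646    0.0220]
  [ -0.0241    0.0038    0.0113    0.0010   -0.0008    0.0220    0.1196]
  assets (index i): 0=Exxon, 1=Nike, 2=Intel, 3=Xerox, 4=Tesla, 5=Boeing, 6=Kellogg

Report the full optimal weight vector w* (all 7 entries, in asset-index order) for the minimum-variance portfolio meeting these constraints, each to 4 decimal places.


g=Σ⁻¹μ = [1.2769  2.5531  -0.1793  2.2739  1.0916  2.3771  0.3294]
h=Σ⁻¹𝟙 = [19.8115  19.5964  15.7983  15.5210  12.4469  16.6084  7.1365]
a=μᵀg=1.120953  b=𝟙ᵀg=9.722789  c=𝟙ᵀh=106.919007  D=ac−b²=25.318525
λ₁=(c·0.100−b)/D = (106.919007·0.100−9.722789)/25.318525 = 0.038277
λ₂=(a−b·0.100)/D = (1.120953−9.722789·0.100)/25.318525 = 0.005872
w* = 0.038277·g + 0.005872·h:
  w_0 = 0.038277·1.2769 + 0.005872·19.8115 = 0.1652  (Exxon)
  w_1 = 0.038277·2.5531 + 0.005872·19.5964 = 0.2128  (Nike)
  w_2 = 0.038277·-0.1793 + 0.005872·15.7983 = 0.0859  (Intel)
  w_3 = 0.038277·2.2739 + 0.005872·15.5210 = 0.1782  (Xerox)
  w_4 = 0.038277·1.0916 + 0.005872·12.4469 = 0.1149  (Tesla)
  w_5 = 0.038277·2.3771 + 0.005872·16.6084 = 0.1885  (Boeing)
  w_6 = 0.038277·0.3294 + 0.005872·7.1365 = 0.0545  (Kellogg)
Σw_i=1.0000  μᵀw=0.1000
σ²=wᵀΣw=λ₁·μ_p+λ₂ = 0.038277·0.100 + 0.005872 = 0.009700 ≈ 0.0097

0.1652  0.2128  0.0859  0.1782  0.1149  0.1885  0.0545


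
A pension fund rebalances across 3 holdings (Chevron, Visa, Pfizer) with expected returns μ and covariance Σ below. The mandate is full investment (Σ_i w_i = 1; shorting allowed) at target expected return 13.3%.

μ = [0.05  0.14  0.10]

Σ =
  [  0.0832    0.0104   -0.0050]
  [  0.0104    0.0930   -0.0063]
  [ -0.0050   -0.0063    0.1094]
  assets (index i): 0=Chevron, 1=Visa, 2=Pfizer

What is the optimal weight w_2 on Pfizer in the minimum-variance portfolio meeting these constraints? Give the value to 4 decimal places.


0.3590

g=Σ⁻¹μ = [0.4722  1.5219  1.0233]
h=Σ⁻¹𝟙 = [11.3630  10.1761  10.2461]
a=μᵀg=0.339006  b=𝟙ᵀg=3.017411  c=𝟙ᵀh=31.785161  D=ac−b²=1.670578
λ₁=(c·0.133−b)/D = (31.785161·0.133−3.017411)/1.670578 = 0.724309
λ₂=(a−b·0.133)/D = (0.339006−3.017411·0.133)/1.670578 = -0.037299
w* = 0.724309·g + -0.037299·h:
  w_0 = 0.724309·0.4722 + -0.037299·11.3630 = -0.0818  (Chevron)
  w_1 = 0.724309·1.5219 + -0.037299·10.1761 = 0.7228  (Visa)
  w_2 = 0.724309·1.0233 + -0.037299·10.2461 = 0.3590  (Pfizer)
Σw_i=1.0000  μᵀw=0.1330
σ²=wᵀΣw=λ₁·μ_p+λ₂ = 0.724309·0.133 + -0.037299 = 0.059035 ≈ 0.0590


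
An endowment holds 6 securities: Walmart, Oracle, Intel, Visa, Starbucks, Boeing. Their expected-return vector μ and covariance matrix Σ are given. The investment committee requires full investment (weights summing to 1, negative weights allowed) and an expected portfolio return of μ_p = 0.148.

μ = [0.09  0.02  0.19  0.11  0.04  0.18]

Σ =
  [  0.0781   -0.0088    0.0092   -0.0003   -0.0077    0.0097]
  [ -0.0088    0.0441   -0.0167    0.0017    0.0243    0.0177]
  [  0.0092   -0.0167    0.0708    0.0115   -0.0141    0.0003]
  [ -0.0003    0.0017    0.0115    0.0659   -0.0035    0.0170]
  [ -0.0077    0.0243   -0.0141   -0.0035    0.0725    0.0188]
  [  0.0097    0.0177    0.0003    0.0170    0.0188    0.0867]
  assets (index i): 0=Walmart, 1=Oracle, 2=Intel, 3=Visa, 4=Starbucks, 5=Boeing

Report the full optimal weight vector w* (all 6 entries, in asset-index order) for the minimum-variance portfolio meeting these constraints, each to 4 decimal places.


x=Σ⁻¹μ = [0.7727  0.6615  2.7155  0.8093  0.5742  1.5620]
y=Σ⁻¹𝟙 = [14.7179  26.3651  18.6393  11.9432  10.7831  -0.2396]
a=μᵀx=0.991883  b=𝟙ᵀx=7.095319  c=𝟙ᵀy=82.208983  D=ac−b²=31.198138
λ₁=(c·0.148−b)/D = (82.208983·0.148−7.095319)/31.198138 = 0.162561
λ₂=(a−b·0.148)/D = (0.991883−7.095319·0.148)/31.198138 = -0.001866
w* = 0.162561·x + -0.001866·y:
  w_0 = 0.162561·0.7727 + -0.001866·14.7179 = 0.0982  (Walmart)
  w_1 = 0.162561·0.6615 + -0.001866·26.3651 = 0.0583  (Oracle)
  w_2 = 0.162561·2.7155 + -0.001866·18.6393 = 0.4067  (Intel)
  w_3 = 0.162561·0.8093 + -0.001866·11.9432 = 0.1093  (Visa)
  w_4 = 0.162561·0.5742 + -0.001866·10.7831 = 0.0732  (Starbucks)
  w_5 = 0.162561·1.5620 + -0.001866·-0.2396 = 0.2544  (Boeing)
Σw_i=1.0000  μᵀw=0.1480
σ²=wᵀΣw=λ₁·μ_p+λ₂ = 0.162561·0.148 + -0.001866 = 0.022193 ≈ 0.0222

0.0982  0.0583  0.4067  0.1093  0.0732  0.2544


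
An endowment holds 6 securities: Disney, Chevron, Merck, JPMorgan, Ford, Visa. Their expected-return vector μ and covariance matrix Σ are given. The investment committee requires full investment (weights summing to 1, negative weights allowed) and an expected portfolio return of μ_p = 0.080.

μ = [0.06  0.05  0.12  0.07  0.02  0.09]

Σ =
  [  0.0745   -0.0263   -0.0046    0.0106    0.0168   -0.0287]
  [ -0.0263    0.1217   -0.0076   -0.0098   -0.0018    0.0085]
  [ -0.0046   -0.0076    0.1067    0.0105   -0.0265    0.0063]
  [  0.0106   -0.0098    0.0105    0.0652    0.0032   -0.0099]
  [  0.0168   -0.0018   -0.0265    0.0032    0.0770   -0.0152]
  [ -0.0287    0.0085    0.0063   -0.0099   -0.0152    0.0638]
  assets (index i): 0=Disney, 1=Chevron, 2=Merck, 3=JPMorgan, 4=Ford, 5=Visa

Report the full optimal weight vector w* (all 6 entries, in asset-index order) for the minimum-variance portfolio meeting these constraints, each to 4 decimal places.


0.2291  0.0863  0.1917  0.1321  0.0398  0.3210

x=Σ⁻¹μ = [1.7357  0.7939  1.1983  1.0315  0.7231  2.2997]
y=Σ⁻¹𝟙 = [24.5339  13.6679  12.5019  15.1107  17.5879  30.1899]
a=μᵀx=0.581277  b=𝟙ᵀx=7.782250  c=𝟙ᵀy=113.592104  D=ac−b²=5.465062
λ₁=(c·0.080−b)/D = (113.592104·0.080−7.782250)/5.465062 = 0.238811
λ₂=(a−b·0.080)/D = (0.581277−7.782250·0.080)/5.465062 = -0.007558
w* = 0.238811·x + -0.007558·y:
  w_0 = 0.238811·1.7357 + -0.007558·24.5339 = 0.2291  (Disney)
  w_1 = 0.238811·0.7939 + -0.007558·13.6679 = 0.0863  (Chevron)
  w_2 = 0.238811·1.1983 + -0.007558·12.5019 = 0.1917  (Merck)
  w_3 = 0.238811·1.0315 + -0.007558·15.1107 = 0.1321  (JPMorgan)
  w_4 = 0.238811·0.7231 + -0.007558·17.5879 = 0.0398  (Ford)
  w_5 = 0.238811·2.2997 + -0.007558·30.1899 = 0.3210  (Visa)
Σw_i=1.0000  μᵀw=0.0800
σ²=wᵀΣw=λ₁·μ_p+λ₂ = 0.238811·0.080 + -0.007558 = 0.011547 ≈ 0.0115


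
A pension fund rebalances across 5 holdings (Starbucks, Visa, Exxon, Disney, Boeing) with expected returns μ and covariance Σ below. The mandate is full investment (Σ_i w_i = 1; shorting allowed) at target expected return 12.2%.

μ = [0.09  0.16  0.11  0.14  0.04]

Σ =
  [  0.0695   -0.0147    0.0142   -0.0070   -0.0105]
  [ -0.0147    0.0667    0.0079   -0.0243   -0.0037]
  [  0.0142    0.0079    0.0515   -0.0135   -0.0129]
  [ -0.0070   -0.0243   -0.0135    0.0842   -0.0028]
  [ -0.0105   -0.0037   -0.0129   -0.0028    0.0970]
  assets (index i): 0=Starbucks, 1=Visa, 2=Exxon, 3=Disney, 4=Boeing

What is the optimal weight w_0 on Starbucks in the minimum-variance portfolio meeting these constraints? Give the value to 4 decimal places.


p=Σ⁻¹μ = [2.2124  3.9255  2.0982  3.3551  1.1775]
q=Σ⁻¹𝟙 = [21.1851  27.4524  20.2975  25.3828  17.0817]
a=μᵀp=1.574807  b=𝟙ᵀp=12.768631  c=𝟙ᵀq=111.399529  D=ac−b²=12.394836
λ₁=(c·0.122−b)/D = (111.399529·0.122−12.768631)/12.394836 = 0.066327
λ₂=(a−b·0.122)/D = (1.574807−12.768631·0.122)/12.394836 = 0.001374
w* = 0.066327·p + 0.001374·q:
  w_0 = 0.066327·2.2124 + 0.001374·21.1851 = 0.1759  (Starbucks)
  w_1 = 0.066327·3.9255 + 0.001374·27.4524 = 0.2981  (Visa)
  w_2 = 0.066327·2.0982 + 0.001374·20.2975 = 0.1671  (Exxon)
  w_3 = 0.066327·3.3551 + 0.001374·25.3828 = 0.2574  (Disney)
  w_4 = 0.066327·1.1775 + 0.001374·17.0817 = 0.1016  (Boeing)
Σw_i=1.0000  μᵀw=0.1220
σ²=wᵀΣw=λ₁·μ_p+λ₂ = 0.066327·0.122 + 0.001374 = 0.009466 ≈ 0.0095

0.1759


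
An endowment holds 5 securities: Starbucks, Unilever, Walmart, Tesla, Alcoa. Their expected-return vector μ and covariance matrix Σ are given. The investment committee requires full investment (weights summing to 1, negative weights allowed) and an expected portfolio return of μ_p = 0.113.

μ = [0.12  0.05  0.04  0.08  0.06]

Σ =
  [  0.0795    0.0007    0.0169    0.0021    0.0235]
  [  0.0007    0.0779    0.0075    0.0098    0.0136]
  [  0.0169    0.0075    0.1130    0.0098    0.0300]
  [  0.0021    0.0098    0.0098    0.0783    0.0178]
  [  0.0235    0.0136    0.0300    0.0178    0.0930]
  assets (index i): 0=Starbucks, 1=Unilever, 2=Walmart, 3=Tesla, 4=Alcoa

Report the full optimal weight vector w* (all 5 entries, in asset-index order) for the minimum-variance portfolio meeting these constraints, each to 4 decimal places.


0.7359  0.0784  -0.1144  0.3672  -0.0672

x=Σ⁻¹μ = [1.4718  0.5090  0.0159  0.9122  0.0191]
y=Σ⁻¹𝟙 = [10.2454  10.4802  4.9296  9.8506  3.1556]
a=μᵀx=0.276828  b=𝟙ᵀx=2.928024  c=𝟙ᵀy=38.661371  D=ac−b²=2.129210
λ₁=(c·0.113−b)/D = (38.661371·0.113−2.928024)/2.129210 = 0.676641
λ₂=(a−b·0.113)/D = (0.276828−2.928024·0.113)/2.129210 = -0.025380
w* = 0.676641·x + -0.025380·y:
  w_0 = 0.676641·1.4718 + -0.025380·10.2454 = 0.7359  (Starbucks)
  w_1 = 0.676641·0.5090 + -0.025380·10.4802 = 0.0784  (Unilever)
  w_2 = 0.676641·0.0159 + -0.025380·4.9296 = -0.1144  (Walmart)
  w_3 = 0.676641·0.9122 + -0.025380·9.8506 = 0.3672  (Tesla)
  w_4 = 0.676641·0.0191 + -0.025380·3.1556 = -0.0672  (Alcoa)
Σw_i=1.0000  μᵀw=0.1130
σ²=wᵀΣw=λ₁·μ_p+λ₂ = 0.676641·0.113 + -0.025380 = 0.051081 ≈ 0.0511


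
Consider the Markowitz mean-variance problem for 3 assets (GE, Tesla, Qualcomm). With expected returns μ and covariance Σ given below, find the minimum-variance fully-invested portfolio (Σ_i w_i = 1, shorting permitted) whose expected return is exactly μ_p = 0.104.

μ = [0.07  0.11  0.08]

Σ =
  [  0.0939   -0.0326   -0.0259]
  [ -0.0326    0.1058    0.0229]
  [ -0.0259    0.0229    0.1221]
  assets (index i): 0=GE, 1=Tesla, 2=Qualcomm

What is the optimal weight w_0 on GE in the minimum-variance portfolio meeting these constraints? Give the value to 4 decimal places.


u=Σ⁻¹μ = [1.3973  1.3178  0.7044]
v=Σ⁻¹𝟙 = [17.7444  12.8538  9.5432]
a=μᵀu=0.299119  b=𝟙ᵀu=3.419484  c=𝟙ᵀv=40.141445  D=ac−b²=0.314192
λ₁=(c·0.104−b)/D = (40.141445·0.104−3.419484)/0.314192 = 2.403706
λ₂=(a−b·0.104)/D = (0.299119−3.419484·0.104)/0.314192 = -0.179850
w* = 2.403706·u + -0.179850·v:
  w_0 = 2.403706·1.3973 + -0.179850·17.7444 = 0.1673  (GE)
  w_1 = 2.403706·1.3178 + -0.179850·12.8538 = 0.8558  (Tesla)
  w_2 = 2.403706·0.7044 + -0.179850·9.5432 = -0.0231  (Qualcomm)
Σw_i=1.0000  μᵀw=0.1040
σ²=wᵀΣw=λ₁·μ_p+λ₂ = 2.403706·0.104 + -0.179850 = 0.070136 ≈ 0.0701

0.1673


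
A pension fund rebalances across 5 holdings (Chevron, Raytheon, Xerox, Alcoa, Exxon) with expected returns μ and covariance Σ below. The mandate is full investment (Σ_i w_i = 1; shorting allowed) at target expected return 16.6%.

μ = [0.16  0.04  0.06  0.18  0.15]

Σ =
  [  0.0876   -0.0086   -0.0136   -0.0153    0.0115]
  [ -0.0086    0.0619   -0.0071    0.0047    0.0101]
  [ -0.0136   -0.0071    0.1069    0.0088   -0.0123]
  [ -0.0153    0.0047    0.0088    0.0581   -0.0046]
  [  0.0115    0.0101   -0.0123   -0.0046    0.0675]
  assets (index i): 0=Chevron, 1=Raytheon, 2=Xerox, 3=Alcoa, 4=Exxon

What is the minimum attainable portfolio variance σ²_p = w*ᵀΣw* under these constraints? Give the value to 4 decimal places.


0.0197

u=Σ⁻¹μ = [2.3665  0.4348  0.8326  3.7310  2.1600]
v=Σ⁻¹𝟙 = [16.6150  16.2735  12.4625  19.4237  13.1438]
a=μᵀu=1.441573  b=𝟙ᵀu=9.524910  c=𝟙ᵀv=77.918424  D=ac−b²=21.601228
λ₁=(c·0.166−b)/D = (77.918424·0.166−9.524910)/21.601228 = 0.157841
λ₂=(a−b·0.166)/D = (1.441573−9.524910·0.166)/21.601228 = -0.006461
w* = 0.157841·u + -0.006461·v:
  w_0 = 0.157841·2.3665 + -0.006461·16.6150 = 0.2662  (Chevron)
  w_1 = 0.157841·0.4348 + -0.006461·16.2735 = -0.0365  (Raytheon)
  w_2 = 0.157841·0.8326 + -0.006461·12.4625 = 0.0509  (Xerox)
  w_3 = 0.157841·3.7310 + -0.006461·19.4237 = 0.4634  (Alcoa)
  w_4 = 0.157841·2.1600 + -0.006461·13.1438 = 0.2560  (Exxon)
Σw_i=1.0000  μᵀw=0.1660
σ²=wᵀΣw=λ₁·μ_p+λ₂ = 0.157841·0.166 + -0.006461 = 0.019741 ≈ 0.0197


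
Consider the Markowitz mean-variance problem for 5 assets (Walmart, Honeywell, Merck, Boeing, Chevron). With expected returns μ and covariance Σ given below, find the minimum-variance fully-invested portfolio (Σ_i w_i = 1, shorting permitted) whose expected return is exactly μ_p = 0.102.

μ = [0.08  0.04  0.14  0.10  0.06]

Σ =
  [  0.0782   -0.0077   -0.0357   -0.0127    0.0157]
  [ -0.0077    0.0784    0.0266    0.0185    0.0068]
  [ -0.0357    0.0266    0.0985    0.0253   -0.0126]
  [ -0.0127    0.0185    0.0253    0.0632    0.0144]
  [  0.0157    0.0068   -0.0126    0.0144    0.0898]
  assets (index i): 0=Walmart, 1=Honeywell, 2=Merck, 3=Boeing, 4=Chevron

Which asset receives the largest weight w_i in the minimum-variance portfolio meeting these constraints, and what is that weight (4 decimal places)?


Walmart (0.3661)

g=Σ⁻¹μ = [2.0025  -0.2780  1.9741  1.1785  0.4271]
h=Σ⁻¹𝟙 = [19.9956  6.9093  13.7373  10.6474  7.3369]
a=μᵀg=0.568932  b=𝟙ᵀg=5.304193  c=𝟙ᵀh=58.626452  D=ac−b²=5.220020
λ₁=(c·0.102−b)/D = (58.626452·0.102−5.304193)/5.220020 = 0.129445
λ₂=(a−b·0.102)/D = (0.568932−5.304193·0.102)/5.220020 = 0.005346
w* = 0.129445·g + 0.005346·h:
  w_0 = 0.129445·2.0025 + 0.005346·19.9956 = 0.3661  (Walmart)
  w_1 = 0.129445·-0.2780 + 0.005346·6.9093 = 0.0009  (Honeywell)
  w_2 = 0.129445·1.9741 + 0.005346·13.7373 = 0.3290  (Merck)
  w_3 = 0.129445·1.1785 + 0.005346·10.6474 = 0.2095  (Boeing)
  w_4 = 0.129445·0.4271 + 0.005346·7.3369 = 0.0945  (Chevron)
Σw_i=1.0000  μᵀw=0.1020
σ²=wᵀΣw=λ₁·μ_p+λ₂ = 0.129445·0.102 + 0.005346 = 0.018549 ≈ 0.0185


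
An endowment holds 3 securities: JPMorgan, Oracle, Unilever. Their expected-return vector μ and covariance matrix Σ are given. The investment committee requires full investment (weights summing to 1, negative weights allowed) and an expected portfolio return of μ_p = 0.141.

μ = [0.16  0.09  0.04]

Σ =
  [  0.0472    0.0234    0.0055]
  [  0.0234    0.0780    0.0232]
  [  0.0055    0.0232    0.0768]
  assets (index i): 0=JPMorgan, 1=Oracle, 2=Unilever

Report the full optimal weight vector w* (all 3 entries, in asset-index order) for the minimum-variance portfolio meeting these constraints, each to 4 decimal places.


g=Σ⁻¹μ = [3.3195  0.0811  0.2586]
h=Σ⁻¹𝟙 = [17.8003  4.3803  10.4229]
a=μᵀg=0.548762  b=𝟙ᵀg=3.659193  c=𝟙ᵀh=32.603473  D=ac−b²=4.501842
λ₁=(c·0.141−b)/D = (32.603473·0.141−3.659193)/4.501842 = 0.208336
λ₂=(a−b·0.141)/D = (0.548762−3.659193·0.141)/4.501842 = 0.007289
w* = 0.208336·g + 0.007289·h:
  w_0 = 0.208336·3.3195 + 0.007289·17.8003 = 0.8213  (JPMorgan)
  w_1 = 0.208336·0.0811 + 0.007289·4.3803 = 0.0488  (Oracle)
  w_2 = 0.208336·0.2586 + 0.007289·10.4229 = 0.1299  (Unilever)
Σw_i=1.0000  μᵀw=0.1410
σ²=wᵀΣw=λ₁·μ_p+λ₂ = 0.208336·0.141 + 0.007289 = 0.036665 ≈ 0.0367

0.8213  0.0488  0.1299


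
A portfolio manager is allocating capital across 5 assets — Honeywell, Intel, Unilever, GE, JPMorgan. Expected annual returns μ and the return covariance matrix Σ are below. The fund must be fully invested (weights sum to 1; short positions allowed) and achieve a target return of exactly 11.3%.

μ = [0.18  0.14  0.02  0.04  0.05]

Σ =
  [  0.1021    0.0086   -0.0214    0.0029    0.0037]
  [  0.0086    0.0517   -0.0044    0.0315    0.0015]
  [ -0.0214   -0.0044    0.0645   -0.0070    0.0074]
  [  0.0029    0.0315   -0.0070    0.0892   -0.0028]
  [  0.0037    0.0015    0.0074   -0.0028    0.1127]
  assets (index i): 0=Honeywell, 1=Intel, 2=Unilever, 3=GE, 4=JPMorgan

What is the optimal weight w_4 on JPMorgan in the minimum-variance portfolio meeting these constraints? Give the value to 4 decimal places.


u=Σ⁻¹μ = [1.7391  2.8080  0.9918  -0.5134  0.2713]
v=Σ⁻¹𝟙 = [12.4471  14.1612  20.6135  7.6461  7.1125]
a=μᵀu=0.719017  b=𝟙ᵀu=5.296783  c=𝟙ᵀv=61.980352  D=ac−b²=16.509015
λ₁=(c·0.113−b)/D = (61.980352·0.113−5.296783)/16.509015 = 0.103398
λ₂=(a−b·0.113)/D = (0.719017−5.296783·0.113)/16.509015 = 0.007298
w* = 0.103398·u + 0.007298·v:
  w_0 = 0.103398·1.7391 + 0.007298·12.4471 = 0.2707  (Honeywell)
  w_1 = 0.103398·2.8080 + 0.007298·14.1612 = 0.3937  (Intel)
  w_2 = 0.103398·0.9918 + 0.007298·20.6135 = 0.2530  (Unilever)
  w_3 = 0.103398·-0.5134 + 0.007298·7.6461 = 0.0027  (GE)
  w_4 = 0.103398·0.2713 + 0.007298·7.1125 = 0.0800  (JPMorgan)
Σw_i=1.0000  μᵀw=0.1130
σ²=wᵀΣw=λ₁·μ_p+λ₂ = 0.103398·0.113 + 0.007298 = 0.018982 ≈ 0.0190

0.0800


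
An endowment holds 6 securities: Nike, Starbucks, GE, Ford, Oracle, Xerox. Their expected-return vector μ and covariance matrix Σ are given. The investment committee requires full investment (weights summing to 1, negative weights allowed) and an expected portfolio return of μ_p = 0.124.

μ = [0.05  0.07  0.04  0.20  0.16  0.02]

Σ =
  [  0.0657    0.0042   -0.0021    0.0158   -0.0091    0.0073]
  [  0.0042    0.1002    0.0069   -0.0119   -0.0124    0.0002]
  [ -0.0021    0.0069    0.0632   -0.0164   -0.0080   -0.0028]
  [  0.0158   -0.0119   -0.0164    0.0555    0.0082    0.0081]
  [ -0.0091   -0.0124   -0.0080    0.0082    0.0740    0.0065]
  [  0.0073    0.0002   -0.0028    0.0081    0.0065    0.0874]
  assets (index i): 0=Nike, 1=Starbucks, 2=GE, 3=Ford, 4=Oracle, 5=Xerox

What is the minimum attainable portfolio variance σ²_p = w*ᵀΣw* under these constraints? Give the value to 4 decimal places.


p=Σ⁻¹μ = [0.0700  1.3277  1.8224  4.1269  2.1562  -0.2645]
q=Σ⁻¹𝟙 = [11.6279  12.3876  22.6027  20.4319  16.4919  8.0461]
a=μᵀp=1.334409  b=𝟙ᵀp=9.238631  c=𝟙ᵀq=91.588064  D=ac−b²=36.863672
λ₁=(c·0.124−b)/D = (91.588064·0.124−9.238631)/36.863672 = 0.057463
λ₂=(a−b·0.124)/D = (1.334409−9.238631·0.124)/36.863672 = 0.005122
w* = 0.057463·p + 0.005122·q:
  w_0 = 0.057463·0.0700 + 0.005122·11.6279 = 0.0636  (Nike)
  w_1 = 0.057463·1.3277 + 0.005122·12.3876 = 0.1397  (Starbucks)
  w_2 = 0.057463·1.8224 + 0.005122·22.6027 = 0.2205  (GE)
  w_3 = 0.057463·4.1269 + 0.005122·20.4319 = 0.3418  (Ford)
  w_4 = 0.057463·2.1562 + 0.005122·16.4919 = 0.2084  (Oracle)
  w_5 = 0.057463·-0.2645 + 0.005122·8.0461 = 0.0260  (Xerox)
Σw_i=1.0000  μᵀw=0.1240
σ²=wᵀΣw=λ₁·μ_p+λ₂ = 0.057463·0.124 + 0.005122 = 0.012247 ≈ 0.0122

0.0122
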